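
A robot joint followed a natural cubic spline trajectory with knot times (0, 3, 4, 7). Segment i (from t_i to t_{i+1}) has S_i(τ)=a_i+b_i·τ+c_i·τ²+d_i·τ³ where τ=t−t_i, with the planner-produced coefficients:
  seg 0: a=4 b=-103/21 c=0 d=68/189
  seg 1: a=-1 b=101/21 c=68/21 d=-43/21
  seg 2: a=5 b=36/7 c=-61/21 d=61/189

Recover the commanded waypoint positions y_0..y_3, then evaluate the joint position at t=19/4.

y_0=4 y_1=-1 y_2=5 y_3=3
S(19/4) = 471/64

y_0 = S_0(0) = a_0 = 4
y_1 = S_1(0) = a_1 = -1
y_2 = S_2(0) = a_2 = 5
y_3 = S_2(3) = 3
t_q=19/4 is in segment 2 (τ=3/4); S_2(τ)=471/64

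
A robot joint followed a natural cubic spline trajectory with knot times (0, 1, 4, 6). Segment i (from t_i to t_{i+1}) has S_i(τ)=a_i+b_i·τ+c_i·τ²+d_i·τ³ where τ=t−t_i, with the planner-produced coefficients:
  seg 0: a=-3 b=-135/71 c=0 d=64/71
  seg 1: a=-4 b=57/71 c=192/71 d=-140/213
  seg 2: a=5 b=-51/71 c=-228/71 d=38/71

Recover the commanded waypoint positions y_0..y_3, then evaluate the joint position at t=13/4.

y_0=-3 y_1=-4 y_2=5 y_3=-5
S(13/4) = 4555/1136

y_0 = S_0(0) = a_0 = -3
y_1 = S_1(0) = a_1 = -4
y_2 = S_2(0) = a_2 = 5
y_3 = S_2(2) = -5
t_q=13/4 is in segment 1 (τ=9/4); S_1(τ)=4555/1136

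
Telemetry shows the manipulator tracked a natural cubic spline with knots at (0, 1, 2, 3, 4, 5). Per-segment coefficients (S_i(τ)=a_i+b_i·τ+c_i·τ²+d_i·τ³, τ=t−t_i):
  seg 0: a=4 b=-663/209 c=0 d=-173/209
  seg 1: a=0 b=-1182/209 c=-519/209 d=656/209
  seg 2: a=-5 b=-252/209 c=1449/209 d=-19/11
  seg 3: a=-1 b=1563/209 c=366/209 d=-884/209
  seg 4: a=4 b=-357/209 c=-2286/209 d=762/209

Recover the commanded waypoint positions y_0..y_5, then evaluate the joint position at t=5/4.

y_0=4 y_1=0 y_2=-5 y_3=-1 y_4=4 y_5=-5
S(5/4) = -5083/3344

y_0 = S_0(0) = a_0 = 4
y_1 = S_1(0) = a_1 = 0
y_2 = S_2(0) = a_2 = -5
y_3 = S_3(0) = a_3 = -1
y_4 = S_4(0) = a_4 = 4
y_5 = S_4(1) = -5
t_q=5/4 is in segment 1 (τ=1/4); S_1(τ)=-5083/3344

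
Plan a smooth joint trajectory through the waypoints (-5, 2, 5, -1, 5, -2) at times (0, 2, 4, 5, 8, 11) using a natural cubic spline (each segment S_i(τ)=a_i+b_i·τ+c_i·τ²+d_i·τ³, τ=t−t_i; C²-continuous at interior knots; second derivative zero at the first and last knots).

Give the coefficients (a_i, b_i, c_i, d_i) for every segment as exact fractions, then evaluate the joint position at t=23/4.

  seg 0: a=-5 b=3014/933 c=0 d=503/7464
  seg 1: a=2 b=7537/1866 c=503/1244 d=-6247/7464
  seg 2: a=5 b=-4093/933 c=-1436/311 d=2803/933
  seg 3: a=-1 b=-4300/933 c=1367/311 d=-6137/8397
  seg 4: a=5 b=1895/933 c=-2036/933 d=2036/8397
S(23/4) = -45629/19904

Δ: Δ0=7/2, Δ1=3/2, Δ2=-6, Δ3=2, Δ4=-7/3
row 1: diag=8, rhs=-12; c'=1/4, d'=-3/2
row 2: denom=6−2·1/4=11/2; d'=(-45−2·-3/2)/(11/2)=-84/11
row 3: denom=8−1·2/11=86/11; d'=(48−1·-84/11)/(86/11)=306/43
row 4: denom=12−3·33/86=933/86; d'=(-26−3·306/43)/(933/86)=-4072/933
back: M4=-4072/933
back: M3=306/43−33/86·-4072/933=2734/311
back: M2=-84/11−2/11·2734/311=-2872/311
back: M1=-3/2−1/4·-2872/311=503/622
M: M0=0, M1=503/622, M2=-2872/311, M3=2734/311, M4=-4072/933, M5=0
seg 0: a=-5, c=M0/2=0, d=(M1−M0)/(6·2)=503/7464, b=Δ0−h0·(2M0+M1)/6=3014/933
seg 1: a=2, c=M1/2=503/1244, d=(M2−M1)/(6·2)=-6247/7464, b=Δ1−h1·(2M1+M2)/6=7537/1866
seg 2: a=5, c=M2/2=-1436/311, d=(M3−M2)/(6·1)=2803/933, b=Δ2−h2·(2M2+M3)/6=-4093/933
seg 3: a=-1, c=M3/2=1367/311, d=(M4−M3)/(6·3)=-6137/8397, b=Δ3−h3·(2M3+M4)/6=-4300/933
seg 4: a=5, c=M4/2=-2036/933, d=(M5−M4)/(6·3)=2036/8397, b=Δ4−h4·(2M4+M5)/6=1895/933
t_q=23/4 → seg 3, τ=3/4; S=-1+-4300/933·τ+1367/311·τ²+-6137/8397·τ³=-45629/19904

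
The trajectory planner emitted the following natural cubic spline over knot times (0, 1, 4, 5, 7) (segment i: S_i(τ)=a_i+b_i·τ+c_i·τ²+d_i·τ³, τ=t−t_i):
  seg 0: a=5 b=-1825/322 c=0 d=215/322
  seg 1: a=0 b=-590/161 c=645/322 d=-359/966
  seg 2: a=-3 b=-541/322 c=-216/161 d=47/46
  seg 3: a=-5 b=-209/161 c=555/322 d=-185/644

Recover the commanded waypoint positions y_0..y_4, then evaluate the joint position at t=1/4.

y_0 = S_0(0) = a_0 = 5
y_1 = S_1(0) = a_1 = 0
y_2 = S_2(0) = a_2 = -3
y_3 = S_3(0) = a_3 = -5
y_4 = S_3(2) = -3
t_q=1/4 is in segment 0 (τ=1/4); S_0(τ)=74055/20608

y_0=5 y_1=0 y_2=-3 y_3=-5 y_4=-3
S(1/4) = 74055/20608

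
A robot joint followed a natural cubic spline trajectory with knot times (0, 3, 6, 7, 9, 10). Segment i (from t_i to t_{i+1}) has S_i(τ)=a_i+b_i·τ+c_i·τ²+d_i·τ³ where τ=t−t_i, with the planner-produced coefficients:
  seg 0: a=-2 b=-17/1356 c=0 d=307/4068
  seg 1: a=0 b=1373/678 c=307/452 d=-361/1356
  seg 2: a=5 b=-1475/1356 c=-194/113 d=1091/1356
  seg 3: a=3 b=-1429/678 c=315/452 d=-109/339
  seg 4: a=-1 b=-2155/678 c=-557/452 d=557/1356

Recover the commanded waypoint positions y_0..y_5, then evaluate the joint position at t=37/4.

y_0=-2 y_1=0 y_2=5 y_3=3 y_4=-1 y_5=-5
S(37/4) = -53957/28928

y_0 = S_0(0) = a_0 = -2
y_1 = S_1(0) = a_1 = 0
y_2 = S_2(0) = a_2 = 5
y_3 = S_3(0) = a_3 = 3
y_4 = S_4(0) = a_4 = -1
y_5 = S_4(1) = -5
t_q=37/4 is in segment 4 (τ=1/4); S_4(τ)=-53957/28928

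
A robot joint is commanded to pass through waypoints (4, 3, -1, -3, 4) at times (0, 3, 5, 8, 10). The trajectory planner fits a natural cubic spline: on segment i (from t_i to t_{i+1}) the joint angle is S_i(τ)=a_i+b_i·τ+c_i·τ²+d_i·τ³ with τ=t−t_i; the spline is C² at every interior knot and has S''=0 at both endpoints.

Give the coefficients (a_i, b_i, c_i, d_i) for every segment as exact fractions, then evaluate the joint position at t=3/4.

  seg 0: a=4 b=17/87 c=0 d=-46/783
  seg 1: a=3 b=-121/87 c=-46/87 d=13/116
  seg 2: a=-1 b=-188/87 c=25/174 d=185/1566
  seg 3: a=-3 b=329/174 c=35/29 d=-35/174
S(3/4) = 3825/928

Δ: Δ0=-1/3, Δ1=-2, Δ2=-2/3, Δ3=7/2
row 1: diag=10, rhs=-10; c'=1/5, d'=-1
row 2: denom=10−2·1/5=48/5; d'=(8−2·-1)/(48/5)=25/24
row 3: denom=10−3·5/16=145/16; d'=(25−3·25/24)/(145/16)=70/29
back: M3=70/29
back: M2=25/24−5/16·70/29=25/87
back: M1=-1−1/5·25/87=-92/87
M: M0=0, M1=-92/87, M2=25/87, M3=70/29, M4=0
seg 0: a=4, c=M0/2=0, d=(M1−M0)/(6·3)=-46/783, b=Δ0−h0·(2M0+M1)/6=17/87
seg 1: a=3, c=M1/2=-46/87, d=(M2−M1)/(6·2)=13/116, b=Δ1−h1·(2M1+M2)/6=-121/87
seg 2: a=-1, c=M2/2=25/174, d=(M3−M2)/(6·3)=185/1566, b=Δ2−h2·(2M2+M3)/6=-188/87
seg 3: a=-3, c=M3/2=35/29, d=(M4−M3)/(6·2)=-35/174, b=Δ3−h3·(2M3+M4)/6=329/174
t_q=3/4 → seg 0, τ=3/4; S=4+17/87·τ+0·τ²+-46/783·τ³=3825/928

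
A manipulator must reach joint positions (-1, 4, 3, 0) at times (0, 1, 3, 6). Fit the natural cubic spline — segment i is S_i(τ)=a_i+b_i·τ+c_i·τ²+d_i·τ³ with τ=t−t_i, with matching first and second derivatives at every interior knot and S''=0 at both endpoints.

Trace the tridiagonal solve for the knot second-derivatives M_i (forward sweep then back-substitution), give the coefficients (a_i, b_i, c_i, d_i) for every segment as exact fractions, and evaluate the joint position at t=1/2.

Δ: Δ0=5, Δ1=-1/2, Δ2=-1
row 1: diag=6, rhs=-33; c'=1/3, d'=-11/2
row 2: denom=10−2·1/3=28/3; d'=(-3−2·-11/2)/(28/3)=6/7
back: M2=6/7
back: M1=-11/2−1/3·6/7=-81/14
M: M0=0, M1=-81/14, M2=6/7, M3=0
seg 0: a=-1, c=M0/2=0, d=(M1−M0)/(6·1)=-27/28, b=Δ0−h0·(2M0+M1)/6=167/28
seg 1: a=4, c=M1/2=-81/28, d=(M2−M1)/(6·2)=31/56, b=Δ1−h1·(2M1+M2)/6=43/14
seg 2: a=3, c=M2/2=3/7, d=(M3−M2)/(6·3)=-1/21, b=Δ2−h2·(2M2+M3)/6=-13/7
t_q=1/2 → seg 0, τ=1/2; S=-1+167/28·τ+0·τ²+-27/28·τ³=417/224

  seg 0: a=-1 b=167/28 c=0 d=-27/28
  seg 1: a=4 b=43/14 c=-81/28 d=31/56
  seg 2: a=3 b=-13/7 c=3/7 d=-1/21
S(1/2) = 417/224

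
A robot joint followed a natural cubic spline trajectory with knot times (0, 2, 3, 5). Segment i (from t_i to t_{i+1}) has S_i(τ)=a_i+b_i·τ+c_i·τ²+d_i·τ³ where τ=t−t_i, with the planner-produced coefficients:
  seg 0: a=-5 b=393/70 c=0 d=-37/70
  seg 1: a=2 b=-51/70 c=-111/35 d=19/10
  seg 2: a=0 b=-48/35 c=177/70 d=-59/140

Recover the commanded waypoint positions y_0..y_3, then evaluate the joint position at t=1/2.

y_0 = S_0(0) = a_0 = -5
y_1 = S_1(0) = a_1 = 2
y_2 = S_2(0) = a_2 = 0
y_3 = S_2(2) = 4
t_q=1/2 is in segment 0 (τ=1/2); S_0(τ)=-253/112

y_0=-5 y_1=2 y_2=0 y_3=4
S(1/2) = -253/112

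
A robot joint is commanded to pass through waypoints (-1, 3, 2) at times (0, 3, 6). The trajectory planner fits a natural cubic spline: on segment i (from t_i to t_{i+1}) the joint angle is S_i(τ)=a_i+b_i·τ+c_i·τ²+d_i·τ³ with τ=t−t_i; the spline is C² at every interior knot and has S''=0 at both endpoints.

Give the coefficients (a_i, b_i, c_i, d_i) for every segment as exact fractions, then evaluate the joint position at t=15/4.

  seg 0: a=-1 b=7/4 c=0 d=-5/108
  seg 1: a=3 b=1/2 c=-5/12 d=5/108
S(15/4) = 809/256

Δ: Δ0=4/3, Δ1=-1/3
row 1: diag=12, rhs=-10; c'=1/4, d'=-5/6
back: M1=-5/6
M: M0=0, M1=-5/6, M2=0
seg 0: a=-1, c=M0/2=0, d=(M1−M0)/(6·3)=-5/108, b=Δ0−h0·(2M0+M1)/6=7/4
seg 1: a=3, c=M1/2=-5/12, d=(M2−M1)/(6·3)=5/108, b=Δ1−h1·(2M1+M2)/6=1/2
t_q=15/4 → seg 1, τ=3/4; S=3+1/2·τ+-5/12·τ²+5/108·τ³=809/256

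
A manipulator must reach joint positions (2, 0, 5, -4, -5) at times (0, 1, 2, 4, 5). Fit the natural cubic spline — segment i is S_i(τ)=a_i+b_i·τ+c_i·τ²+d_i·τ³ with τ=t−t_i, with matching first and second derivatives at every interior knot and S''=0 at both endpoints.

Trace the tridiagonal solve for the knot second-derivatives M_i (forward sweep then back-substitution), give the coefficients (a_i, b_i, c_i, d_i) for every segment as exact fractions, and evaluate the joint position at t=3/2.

Δ: Δ0=-2, Δ1=5, Δ2=-9/2, Δ3=-1
row 1: diag=4, rhs=42; c'=1/4, d'=21/2
row 2: denom=6−1·1/4=23/4; d'=(-57−1·21/2)/(23/4)=-270/23
row 3: denom=6−2·8/23=122/23; d'=(21−2·-270/23)/(122/23)=1023/122
back: M3=1023/122
back: M2=-270/23−8/23·1023/122=-894/61
back: M1=21/2−1/4·-894/61=864/61
M: M0=0, M1=864/61, M2=-894/61, M3=1023/122, M4=0
seg 0: a=2, c=M0/2=0, d=(M1−M0)/(6·1)=144/61, b=Δ0−h0·(2M0+M1)/6=-266/61
seg 1: a=0, c=M1/2=432/61, d=(M2−M1)/(6·1)=-293/61, b=Δ1−h1·(2M1+M2)/6=166/61
seg 2: a=5, c=M2/2=-447/61, d=(M3−M2)/(6·2)=937/488, b=Δ2−h2·(2M2+M3)/6=151/61
seg 3: a=-4, c=M3/2=1023/244, d=(M4−M3)/(6·1)=-341/244, b=Δ3−h3·(2M3+M4)/6=-463/122
t_q=3/2 → seg 1, τ=1/2; S=0+166/61·τ+432/61·τ²+-293/61·τ³=1235/488

  seg 0: a=2 b=-266/61 c=0 d=144/61
  seg 1: a=0 b=166/61 c=432/61 d=-293/61
  seg 2: a=5 b=151/61 c=-447/61 d=937/488
  seg 3: a=-4 b=-463/122 c=1023/244 d=-341/244
S(3/2) = 1235/488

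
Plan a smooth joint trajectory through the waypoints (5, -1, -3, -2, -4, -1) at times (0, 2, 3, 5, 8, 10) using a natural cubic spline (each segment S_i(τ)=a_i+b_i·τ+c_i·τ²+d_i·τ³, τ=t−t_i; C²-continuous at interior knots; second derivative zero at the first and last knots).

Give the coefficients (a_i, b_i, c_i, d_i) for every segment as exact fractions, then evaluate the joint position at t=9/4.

Δ: Δ0=-3, Δ1=-2, Δ2=1/2, Δ3=-2/3, Δ4=3/2
row 1: diag=6, rhs=6; c'=1/6, d'=1
row 2: denom=6−1·1/6=35/6; d'=(15−1·1)/(35/6)=12/5
row 3: denom=10−2·12/35=326/35; d'=(-7−2·12/5)/(326/35)=-413/326
row 4: denom=10−3·105/326=2945/326; d'=(13−3·-413/326)/(2945/326)=5477/2945
back: M4=5477/2945
back: M3=-413/326−105/326·5477/2945=-1099/589
back: M2=12/5−12/35·-1099/589=8952/2945
back: M1=1−1/6·8952/2945=1453/2945
M: M0=0, M1=1453/2945, M2=8952/2945, M3=-1099/589, M4=5477/2945, M5=0
seg 0: a=5, c=M0/2=0, d=(M1−M0)/(6·2)=1453/35340, b=Δ0−h0·(2M0+M1)/6=-27958/8835
seg 1: a=-1, c=M1/2=1453/5890, d=(M2−M1)/(6·1)=7499/17670, b=Δ1−h1·(2M1+M2)/6=-23599/8835
seg 2: a=-3, c=M2/2=4476/2945, d=(M3−M2)/(6·2)=-14447/35340, b=Δ2−h2·(2M2+M3)/6=-15983/17670
seg 3: a=-2, c=M3/2=-1099/1178, d=(M4−M3)/(6·3)=5486/26505, b=Δ3−h3·(2M3+M4)/6=4759/17670
seg 4: a=-4, c=M4/2=5477/5890, d=(M5−M4)/(6·2)=-5477/35340, b=Δ4−h4·(2M4+M5)/6=4597/17670
t_q=9/4 → seg 1, τ=1/4; S=-1+-23599/8835·τ+1453/5890·τ²+7499/17670·τ³=-620371/376960

  seg 0: a=5 b=-27958/8835 c=0 d=1453/35340
  seg 1: a=-1 b=-23599/8835 c=1453/5890 d=7499/17670
  seg 2: a=-3 b=-15983/17670 c=4476/2945 d=-14447/35340
  seg 3: a=-2 b=4759/17670 c=-1099/1178 d=5486/26505
  seg 4: a=-4 b=4597/17670 c=5477/5890 d=-5477/35340
S(9/4) = -620371/376960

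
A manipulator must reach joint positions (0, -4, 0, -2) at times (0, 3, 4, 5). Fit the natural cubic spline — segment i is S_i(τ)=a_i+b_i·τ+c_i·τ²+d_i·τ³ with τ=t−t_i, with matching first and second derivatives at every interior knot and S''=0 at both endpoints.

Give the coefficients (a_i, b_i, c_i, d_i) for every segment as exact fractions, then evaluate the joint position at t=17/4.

Δ: Δ0=-4/3, Δ1=4, Δ2=-2
row 1: diag=8, rhs=32; c'=1/8, d'=4
row 2: denom=4−1·1/8=31/8; d'=(-36−1·4)/(31/8)=-320/31
back: M2=-320/31
back: M1=4−1/8·-320/31=164/31
M: M0=0, M1=164/31, M2=-320/31, M3=0
seg 0: a=0, c=M0/2=0, d=(M1−M0)/(6·3)=82/279, b=Δ0−h0·(2M0+M1)/6=-370/93
seg 1: a=-4, c=M1/2=82/31, d=(M2−M1)/(6·1)=-242/93, b=Δ1−h1·(2M1+M2)/6=368/93
seg 2: a=0, c=M2/2=-160/31, d=(M3−M2)/(6·1)=160/93, b=Δ2−h2·(2M2+M3)/6=134/93
t_q=17/4 → seg 2, τ=1/4; S=0+134/93·τ+-160/31·τ²+160/93·τ³=2/31

  seg 0: a=0 b=-370/93 c=0 d=82/279
  seg 1: a=-4 b=368/93 c=82/31 d=-242/93
  seg 2: a=0 b=134/93 c=-160/31 d=160/93
S(17/4) = 2/31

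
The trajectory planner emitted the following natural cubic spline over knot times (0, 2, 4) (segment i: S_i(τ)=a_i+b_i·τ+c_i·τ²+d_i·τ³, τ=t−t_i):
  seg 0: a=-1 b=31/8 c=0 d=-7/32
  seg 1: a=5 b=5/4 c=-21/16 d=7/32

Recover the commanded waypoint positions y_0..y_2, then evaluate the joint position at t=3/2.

y_0=-1 y_1=5 y_2=4
S(3/2) = 1043/256

y_0 = S_0(0) = a_0 = -1
y_1 = S_1(0) = a_1 = 5
y_2 = S_1(2) = 4
t_q=3/2 is in segment 0 (τ=3/2); S_0(τ)=1043/256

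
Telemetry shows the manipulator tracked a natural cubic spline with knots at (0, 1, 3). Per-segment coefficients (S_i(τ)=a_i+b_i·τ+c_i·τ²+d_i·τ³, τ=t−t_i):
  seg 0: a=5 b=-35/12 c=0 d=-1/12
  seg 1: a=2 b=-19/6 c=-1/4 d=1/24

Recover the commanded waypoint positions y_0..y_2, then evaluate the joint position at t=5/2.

y_0=5 y_1=2 y_2=-5
S(5/2) = -203/64

y_0 = S_0(0) = a_0 = 5
y_1 = S_1(0) = a_1 = 2
y_2 = S_1(2) = -5
t_q=5/2 is in segment 1 (τ=3/2); S_1(τ)=-203/64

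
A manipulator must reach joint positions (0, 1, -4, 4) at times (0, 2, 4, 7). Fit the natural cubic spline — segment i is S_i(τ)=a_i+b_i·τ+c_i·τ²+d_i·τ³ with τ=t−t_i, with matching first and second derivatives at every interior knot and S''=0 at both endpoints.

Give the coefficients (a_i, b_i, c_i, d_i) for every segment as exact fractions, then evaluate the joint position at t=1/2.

  seg 0: a=0 b=89/57 c=0 d=-121/456
  seg 1: a=1 b=-185/114 c=-121/76 d=263/456
  seg 2: a=-4 b=-61/57 c=71/38 d=-71/342
S(1/2) = 909/1216

Δ: Δ0=1/2, Δ1=-5/2, Δ2=8/3
row 1: diag=8, rhs=-18; c'=1/4, d'=-9/4
row 2: denom=10−2·1/4=19/2; d'=(31−2·-9/4)/(19/2)=71/19
back: M2=71/19
back: M1=-9/4−1/4·71/19=-121/38
M: M0=0, M1=-121/38, M2=71/19, M3=0
seg 0: a=0, c=M0/2=0, d=(M1−M0)/(6·2)=-121/456, b=Δ0−h0·(2M0+M1)/6=89/57
seg 1: a=1, c=M1/2=-121/76, d=(M2−M1)/(6·2)=263/456, b=Δ1−h1·(2M1+M2)/6=-185/114
seg 2: a=-4, c=M2/2=71/38, d=(M3−M2)/(6·3)=-71/342, b=Δ2−h2·(2M2+M3)/6=-61/57
t_q=1/2 → seg 0, τ=1/2; S=0+89/57·τ+0·τ²+-121/456·τ³=909/1216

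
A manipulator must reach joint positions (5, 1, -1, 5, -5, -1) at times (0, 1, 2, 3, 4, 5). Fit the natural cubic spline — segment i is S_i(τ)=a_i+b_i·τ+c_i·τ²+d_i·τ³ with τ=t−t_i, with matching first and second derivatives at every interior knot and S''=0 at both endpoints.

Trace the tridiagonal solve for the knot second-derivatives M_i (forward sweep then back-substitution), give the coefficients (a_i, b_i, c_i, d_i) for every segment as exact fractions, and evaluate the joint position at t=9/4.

  seg 0: a=5 b=-750/209 c=0 d=-86/209
  seg 1: a=1 b=-1008/209 c=-258/209 d=848/209
  seg 2: a=-1 b=1020/209 c=2286/209 d=-108/11
  seg 3: a=5 b=-564/209 c=-3870/209 d=2344/209
  seg 4: a=-5 b=-1272/209 c=3162/209 d=-1054/209
S(9/4) = 2509/3344

Δ: Δ0=-4, Δ1=-2, Δ2=6, Δ3=-10, Δ4=4
row 1: diag=4, rhs=12; c'=1/4, d'=3
row 2: denom=4−1·1/4=15/4; d'=(48−1·3)/(15/4)=12
row 3: denom=4−1·4/15=56/15; d'=(-96−1·12)/(56/15)=-405/14
row 4: denom=4−1·15/56=209/56; d'=(84−1·-405/14)/(209/56)=6324/209
back: M4=6324/209
back: M3=-405/14−15/56·6324/209=-7740/209
back: M2=12−4/15·-7740/209=4572/209
back: M1=3−1/4·4572/209=-516/209
M: M0=0, M1=-516/209, M2=4572/209, M3=-7740/209, M4=6324/209, M5=0
seg 0: a=5, c=M0/2=0, d=(M1−M0)/(6·1)=-86/209, b=Δ0−h0·(2M0+M1)/6=-750/209
seg 1: a=1, c=M1/2=-258/209, d=(M2−M1)/(6·1)=848/209, b=Δ1−h1·(2M1+M2)/6=-1008/209
seg 2: a=-1, c=M2/2=2286/209, d=(M3−M2)/(6·1)=-108/11, b=Δ2−h2·(2M2+M3)/6=1020/209
seg 3: a=5, c=M3/2=-3870/209, d=(M4−M3)/(6·1)=2344/209, b=Δ3−h3·(2M3+M4)/6=-564/209
seg 4: a=-5, c=M4/2=3162/209, d=(M5−M4)/(6·1)=-1054/209, b=Δ4−h4·(2M4+M5)/6=-1272/209
t_q=9/4 → seg 2, τ=1/4; S=-1+1020/209·τ+2286/209·τ²+-108/11·τ³=2509/3344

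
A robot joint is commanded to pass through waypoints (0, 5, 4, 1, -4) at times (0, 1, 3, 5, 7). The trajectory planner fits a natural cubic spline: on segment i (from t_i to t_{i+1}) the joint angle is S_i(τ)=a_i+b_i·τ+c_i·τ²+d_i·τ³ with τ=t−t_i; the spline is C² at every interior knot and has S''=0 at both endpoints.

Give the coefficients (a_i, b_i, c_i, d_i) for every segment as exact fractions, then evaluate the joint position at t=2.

Δ: Δ0=5, Δ1=-1/2, Δ2=-3/2, Δ3=-5/2
row 1: diag=6, rhs=-33; c'=1/3, d'=-11/2
row 2: denom=8−2·1/3=22/3; d'=(-6−2·-11/2)/(22/3)=15/22
row 3: denom=8−2·3/11=82/11; d'=(-6−2·15/22)/(82/11)=-81/82
back: M3=-81/82
back: M2=15/22−3/11·-81/82=39/41
back: M1=-11/2−1/3·39/41=-477/82
M: M0=0, M1=-477/82, M2=39/41, M3=-81/82, M4=0
seg 0: a=0, c=M0/2=0, d=(M1−M0)/(6·1)=-159/164, b=Δ0−h0·(2M0+M1)/6=979/164
seg 1: a=5, c=M1/2=-477/164, d=(M2−M1)/(6·2)=185/328, b=Δ1−h1·(2M1+M2)/6=251/82
seg 2: a=4, c=M2/2=39/82, d=(M3−M2)/(6·2)=-53/328, b=Δ2−h2·(2M2+M3)/6=-74/41
seg 3: a=1, c=M3/2=-81/164, d=(M4−M3)/(6·2)=27/328, b=Δ3−h3·(2M3+M4)/6=-151/82
t_q=2 → seg 1, τ=1; S=5+251/82·τ+-477/164·τ²+185/328·τ³=1875/328

  seg 0: a=0 b=979/164 c=0 d=-159/164
  seg 1: a=5 b=251/82 c=-477/164 d=185/328
  seg 2: a=4 b=-74/41 c=39/82 d=-53/328
  seg 3: a=1 b=-151/82 c=-81/164 d=27/328
S(2) = 1875/328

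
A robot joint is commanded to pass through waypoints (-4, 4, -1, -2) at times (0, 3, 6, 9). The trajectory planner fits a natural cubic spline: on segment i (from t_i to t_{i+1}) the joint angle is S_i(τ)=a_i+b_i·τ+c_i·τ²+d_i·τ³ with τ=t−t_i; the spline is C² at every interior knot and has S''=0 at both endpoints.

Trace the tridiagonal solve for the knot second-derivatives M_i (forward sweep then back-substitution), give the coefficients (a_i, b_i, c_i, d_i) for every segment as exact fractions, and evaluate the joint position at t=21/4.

Δ: Δ0=8/3, Δ1=-5/3, Δ2=-1/3
row 1: diag=12, rhs=-26; c'=1/4, d'=-13/6
row 2: denom=12−3·1/4=45/4; d'=(8−3·-13/6)/(45/4)=58/45
back: M2=58/45
back: M1=-13/6−1/4·58/45=-112/45
M: M0=0, M1=-112/45, M2=58/45, M3=0
seg 0: a=-4, c=M0/2=0, d=(M1−M0)/(6·3)=-56/405, b=Δ0−h0·(2M0+M1)/6=176/45
seg 1: a=4, c=M1/2=-56/45, d=(M2−M1)/(6·3)=17/81, b=Δ1−h1·(2M1+M2)/6=8/45
seg 2: a=-1, c=M2/2=29/45, d=(M3−M2)/(6·3)=-29/405, b=Δ2−h2·(2M2+M3)/6=-73/45
t_q=21/4 → seg 1, τ=9/4; S=4+8/45·τ+-56/45·τ²+17/81·τ³=157/320

  seg 0: a=-4 b=176/45 c=0 d=-56/405
  seg 1: a=4 b=8/45 c=-56/45 d=17/81
  seg 2: a=-1 b=-73/45 c=29/45 d=-29/405
S(21/4) = 157/320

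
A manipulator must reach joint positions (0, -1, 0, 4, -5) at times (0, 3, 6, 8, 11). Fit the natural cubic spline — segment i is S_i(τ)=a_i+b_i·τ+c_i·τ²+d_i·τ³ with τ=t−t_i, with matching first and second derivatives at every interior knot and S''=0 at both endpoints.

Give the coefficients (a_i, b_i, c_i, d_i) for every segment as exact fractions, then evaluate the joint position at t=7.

  seg 0: a=0 b=-17/59 c=0 d=-8/1593
  seg 1: a=-1 b=-25/59 c=-8/177 d=158/1593
  seg 2: a=0 b=117/59 c=50/59 d=-99/236
  seg 3: a=4 b=20/59 c=-197/118 d=197/1062
S(7) = 569/236

Δ: Δ0=-1/3, Δ1=1/3, Δ2=2, Δ3=-3
row 1: diag=12, rhs=4; c'=1/4, d'=1/3
row 2: denom=10−3·1/4=37/4; d'=(10−3·1/3)/(37/4)=36/37
row 3: denom=10−2·8/37=354/37; d'=(-30−2·36/37)/(354/37)=-197/59
back: M3=-197/59
back: M2=36/37−8/37·-197/59=100/59
back: M1=1/3−1/4·100/59=-16/177
M: M0=0, M1=-16/177, M2=100/59, M3=-197/59, M4=0
seg 0: a=0, c=M0/2=0, d=(M1−M0)/(6·3)=-8/1593, b=Δ0−h0·(2M0+M1)/6=-17/59
seg 1: a=-1, c=M1/2=-8/177, d=(M2−M1)/(6·3)=158/1593, b=Δ1−h1·(2M1+M2)/6=-25/59
seg 2: a=0, c=M2/2=50/59, d=(M3−M2)/(6·2)=-99/236, b=Δ2−h2·(2M2+M3)/6=117/59
seg 3: a=4, c=M3/2=-197/118, d=(M4−M3)/(6·3)=197/1062, b=Δ3−h3·(2M3+M4)/6=20/59
t_q=7 → seg 2, τ=1; S=0+117/59·τ+50/59·τ²+-99/236·τ³=569/236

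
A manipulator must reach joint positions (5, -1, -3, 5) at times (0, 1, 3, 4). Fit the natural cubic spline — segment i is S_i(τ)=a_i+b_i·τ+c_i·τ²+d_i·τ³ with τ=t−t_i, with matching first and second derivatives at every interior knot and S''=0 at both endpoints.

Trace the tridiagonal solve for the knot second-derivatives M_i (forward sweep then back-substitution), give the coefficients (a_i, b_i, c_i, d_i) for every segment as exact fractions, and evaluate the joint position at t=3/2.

Δ: Δ0=-6, Δ1=-1, Δ2=8
row 1: diag=6, rhs=30; c'=1/3, d'=5
row 2: denom=6−2·1/3=16/3; d'=(54−2·5)/(16/3)=33/4
back: M2=33/4
back: M1=5−1/3·33/4=9/4
M: M0=0, M1=9/4, M2=33/4, M3=0
seg 0: a=5, c=M0/2=0, d=(M1−M0)/(6·1)=3/8, b=Δ0−h0·(2M0+M1)/6=-51/8
seg 1: a=-1, c=M1/2=9/8, d=(M2−M1)/(6·2)=1/2, b=Δ1−h1·(2M1+M2)/6=-21/4
seg 2: a=-3, c=M2/2=33/8, d=(M3−M2)/(6·1)=-11/8, b=Δ2−h2·(2M2+M3)/6=21/4
t_q=3/2 → seg 1, τ=1/2; S=-1+-21/4·τ+9/8·τ²+1/2·τ³=-105/32

  seg 0: a=5 b=-51/8 c=0 d=3/8
  seg 1: a=-1 b=-21/4 c=9/8 d=1/2
  seg 2: a=-3 b=21/4 c=33/8 d=-11/8
S(3/2) = -105/32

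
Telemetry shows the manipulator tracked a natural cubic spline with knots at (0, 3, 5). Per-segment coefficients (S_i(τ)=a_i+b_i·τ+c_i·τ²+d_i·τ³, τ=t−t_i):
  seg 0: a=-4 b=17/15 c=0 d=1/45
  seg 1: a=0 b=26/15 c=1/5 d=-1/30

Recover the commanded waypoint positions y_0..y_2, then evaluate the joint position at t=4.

y_0 = S_0(0) = a_0 = -4
y_1 = S_1(0) = a_1 = 0
y_2 = S_1(2) = 4
t_q=4 is in segment 1 (τ=1); S_1(τ)=19/10

y_0=-4 y_1=0 y_2=4
S(4) = 19/10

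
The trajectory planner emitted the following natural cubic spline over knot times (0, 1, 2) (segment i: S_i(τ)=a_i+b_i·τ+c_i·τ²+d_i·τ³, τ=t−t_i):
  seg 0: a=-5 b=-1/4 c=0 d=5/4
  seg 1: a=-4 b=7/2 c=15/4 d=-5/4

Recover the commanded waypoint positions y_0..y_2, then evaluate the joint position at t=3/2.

y_0=-5 y_1=-4 y_2=2
S(3/2) = -47/32

y_0 = S_0(0) = a_0 = -5
y_1 = S_1(0) = a_1 = -4
y_2 = S_1(1) = 2
t_q=3/2 is in segment 1 (τ=1/2); S_1(τ)=-47/32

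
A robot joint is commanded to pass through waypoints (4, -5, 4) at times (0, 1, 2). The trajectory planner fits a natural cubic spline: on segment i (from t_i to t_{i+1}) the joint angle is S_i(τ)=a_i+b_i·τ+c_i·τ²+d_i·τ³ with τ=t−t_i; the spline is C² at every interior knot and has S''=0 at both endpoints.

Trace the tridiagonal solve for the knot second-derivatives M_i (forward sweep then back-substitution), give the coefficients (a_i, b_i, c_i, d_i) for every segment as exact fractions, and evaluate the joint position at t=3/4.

  seg 0: a=4 b=-27/2 c=0 d=9/2
  seg 1: a=-5 b=0 c=27/2 d=-9/2
S(3/4) = -541/128

Δ: Δ0=-9, Δ1=9
row 1: diag=4, rhs=108; c'=1/4, d'=27
back: M1=27
M: M0=0, M1=27, M2=0
seg 0: a=4, c=M0/2=0, d=(M1−M0)/(6·1)=9/2, b=Δ0−h0·(2M0+M1)/6=-27/2
seg 1: a=-5, c=M1/2=27/2, d=(M2−M1)/(6·1)=-9/2, b=Δ1−h1·(2M1+M2)/6=0
t_q=3/4 → seg 0, τ=3/4; S=4+-27/2·τ+0·τ²+9/2·τ³=-541/128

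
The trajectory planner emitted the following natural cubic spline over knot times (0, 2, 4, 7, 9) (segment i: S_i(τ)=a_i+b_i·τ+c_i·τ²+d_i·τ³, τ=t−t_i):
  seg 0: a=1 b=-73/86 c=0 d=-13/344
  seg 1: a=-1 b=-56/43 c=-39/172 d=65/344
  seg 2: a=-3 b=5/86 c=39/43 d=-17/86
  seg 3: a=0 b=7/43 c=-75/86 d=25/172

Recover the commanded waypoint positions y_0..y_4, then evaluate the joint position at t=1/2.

y_0 = S_0(0) = a_0 = 1
y_1 = S_1(0) = a_1 = -1
y_2 = S_2(0) = a_2 = -3
y_3 = S_3(0) = a_3 = 0
y_4 = S_3(2) = -2
t_q=1/2 is in segment 0 (τ=1/2); S_0(τ)=1571/2752

y_0=1 y_1=-1 y_2=-3 y_3=0 y_4=-2
S(1/2) = 1571/2752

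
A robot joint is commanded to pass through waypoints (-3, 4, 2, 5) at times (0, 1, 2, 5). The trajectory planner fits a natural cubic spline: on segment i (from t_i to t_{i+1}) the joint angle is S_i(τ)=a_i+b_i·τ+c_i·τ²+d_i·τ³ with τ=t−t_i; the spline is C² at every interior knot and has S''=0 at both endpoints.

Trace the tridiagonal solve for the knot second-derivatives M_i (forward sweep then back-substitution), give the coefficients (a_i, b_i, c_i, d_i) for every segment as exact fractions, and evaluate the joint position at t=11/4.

Δ: Δ0=7, Δ1=-2, Δ2=1
row 1: diag=4, rhs=-54; c'=1/4, d'=-27/2
row 2: denom=8−1·1/4=31/4; d'=(18−1·-27/2)/(31/4)=126/31
back: M2=126/31
back: M1=-27/2−1/4·126/31=-450/31
M: M0=0, M1=-450/31, M2=126/31, M3=0
seg 0: a=-3, c=M0/2=0, d=(M1−M0)/(6·1)=-75/31, b=Δ0−h0·(2M0+M1)/6=292/31
seg 1: a=4, c=M1/2=-225/31, d=(M2−M1)/(6·1)=96/31, b=Δ1−h1·(2M1+M2)/6=67/31
seg 2: a=2, c=M2/2=63/31, d=(M3−M2)/(6·3)=-7/31, b=Δ2−h2·(2M2+M3)/6=-95/31
t_q=11/4 → seg 2, τ=3/4; S=2+-95/31·τ+63/31·τ²+-7/31·τ³=1487/1984

  seg 0: a=-3 b=292/31 c=0 d=-75/31
  seg 1: a=4 b=67/31 c=-225/31 d=96/31
  seg 2: a=2 b=-95/31 c=63/31 d=-7/31
S(11/4) = 1487/1984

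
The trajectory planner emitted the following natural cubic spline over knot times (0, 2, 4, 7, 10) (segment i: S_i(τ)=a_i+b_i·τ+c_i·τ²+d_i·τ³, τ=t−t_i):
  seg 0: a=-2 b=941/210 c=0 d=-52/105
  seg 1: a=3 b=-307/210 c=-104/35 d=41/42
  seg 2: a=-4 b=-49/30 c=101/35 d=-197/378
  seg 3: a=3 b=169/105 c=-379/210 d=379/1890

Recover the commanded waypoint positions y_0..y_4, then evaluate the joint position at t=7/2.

y_0=-2 y_1=3 y_2=-4 y_3=3 y_4=-3
S(7/2) = -1447/560

y_0 = S_0(0) = a_0 = -2
y_1 = S_1(0) = a_1 = 3
y_2 = S_2(0) = a_2 = -4
y_3 = S_3(0) = a_3 = 3
y_4 = S_3(3) = -3
t_q=7/2 is in segment 1 (τ=3/2); S_1(τ)=-1447/560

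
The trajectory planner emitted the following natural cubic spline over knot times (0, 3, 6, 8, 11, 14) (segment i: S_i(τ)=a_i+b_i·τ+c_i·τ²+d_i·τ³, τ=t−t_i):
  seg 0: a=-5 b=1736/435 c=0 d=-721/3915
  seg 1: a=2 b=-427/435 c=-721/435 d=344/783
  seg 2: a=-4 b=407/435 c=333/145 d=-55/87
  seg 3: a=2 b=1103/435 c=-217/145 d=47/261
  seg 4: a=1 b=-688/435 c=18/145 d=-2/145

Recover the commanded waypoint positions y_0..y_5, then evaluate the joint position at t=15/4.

y_0=-5 y_1=2 y_2=-4 y_3=2 y_4=1 y_5=-3
S(15/4) = 1199/2320

y_0 = S_0(0) = a_0 = -5
y_1 = S_1(0) = a_1 = 2
y_2 = S_2(0) = a_2 = -4
y_3 = S_3(0) = a_3 = 2
y_4 = S_4(0) = a_4 = 1
y_5 = S_4(3) = -3
t_q=15/4 is in segment 1 (τ=3/4); S_1(τ)=1199/2320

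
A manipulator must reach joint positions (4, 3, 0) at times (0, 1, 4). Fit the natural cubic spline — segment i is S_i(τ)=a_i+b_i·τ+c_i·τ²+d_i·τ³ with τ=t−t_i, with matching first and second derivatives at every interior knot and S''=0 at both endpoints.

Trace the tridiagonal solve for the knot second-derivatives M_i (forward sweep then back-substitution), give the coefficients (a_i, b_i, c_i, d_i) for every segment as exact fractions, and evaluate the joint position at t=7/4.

Δ: Δ0=-1, Δ1=-1
row 1: diag=8, rhs=0; c'=3/8, d'=0
back: M1=0
M: M0=0, M1=0, M2=0
seg 0: a=4, c=M0/2=0, d=(M1−M0)/(6·1)=0, b=Δ0−h0·(2M0+M1)/6=-1
seg 1: a=3, c=M1/2=0, d=(M2−M1)/(6·3)=0, b=Δ1−h1·(2M1+M2)/6=-1
t_q=7/4 → seg 1, τ=3/4; S=3+-1·τ+0·τ²+0·τ³=9/4

  seg 0: a=4 b=-1 c=0 d=0
  seg 1: a=3 b=-1 c=0 d=0
S(7/4) = 9/4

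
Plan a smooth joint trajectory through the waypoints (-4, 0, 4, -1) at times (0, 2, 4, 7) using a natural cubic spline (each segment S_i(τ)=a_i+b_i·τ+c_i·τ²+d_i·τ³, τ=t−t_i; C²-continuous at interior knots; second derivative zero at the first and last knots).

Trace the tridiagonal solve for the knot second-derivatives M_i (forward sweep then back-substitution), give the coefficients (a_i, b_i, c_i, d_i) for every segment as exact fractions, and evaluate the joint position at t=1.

  seg 0: a=-4 b=103/57 c=0 d=11/228
  seg 1: a=0 b=136/57 c=11/38 d=-55/228
  seg 2: a=4 b=37/57 c=-22/19 d=22/171
S(1) = -163/76

Δ: Δ0=2, Δ1=2, Δ2=-5/3
row 1: diag=8, rhs=0; c'=1/4, d'=0
row 2: denom=10−2·1/4=19/2; d'=(-22−2·0)/(19/2)=-44/19
back: M2=-44/19
back: M1=0−1/4·-44/19=11/19
M: M0=0, M1=11/19, M2=-44/19, M3=0
seg 0: a=-4, c=M0/2=0, d=(M1−M0)/(6·2)=11/228, b=Δ0−h0·(2M0+M1)/6=103/57
seg 1: a=0, c=M1/2=11/38, d=(M2−M1)/(6·2)=-55/228, b=Δ1−h1·(2M1+M2)/6=136/57
seg 2: a=4, c=M2/2=-22/19, d=(M3−M2)/(6·3)=22/171, b=Δ2−h2·(2M2+M3)/6=37/57
t_q=1 → seg 0, τ=1; S=-4+103/57·τ+0·τ²+11/228·τ³=-163/76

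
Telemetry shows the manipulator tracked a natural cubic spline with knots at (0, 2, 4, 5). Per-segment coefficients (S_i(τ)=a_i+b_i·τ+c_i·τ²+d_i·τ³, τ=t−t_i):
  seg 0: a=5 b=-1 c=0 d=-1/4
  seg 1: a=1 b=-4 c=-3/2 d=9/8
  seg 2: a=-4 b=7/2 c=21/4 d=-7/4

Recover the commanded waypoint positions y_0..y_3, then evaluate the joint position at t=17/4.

y_0=5 y_1=1 y_2=-4 y_3=3
S(17/4) = -723/256

y_0 = S_0(0) = a_0 = 5
y_1 = S_1(0) = a_1 = 1
y_2 = S_2(0) = a_2 = -4
y_3 = S_2(1) = 3
t_q=17/4 is in segment 2 (τ=1/4); S_2(τ)=-723/256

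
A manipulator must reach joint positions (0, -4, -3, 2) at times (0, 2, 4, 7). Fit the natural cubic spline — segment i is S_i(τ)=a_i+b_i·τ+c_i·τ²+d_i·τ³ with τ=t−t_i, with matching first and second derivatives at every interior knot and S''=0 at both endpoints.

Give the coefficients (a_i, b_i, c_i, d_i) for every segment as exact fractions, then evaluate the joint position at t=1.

Δ: Δ0=-2, Δ1=1/2, Δ2=5/3
row 1: diag=8, rhs=15; c'=1/4, d'=15/8
row 2: denom=10−2·1/4=19/2; d'=(7−2·15/8)/(19/2)=13/38
back: M2=13/38
back: M1=15/8−1/4·13/38=34/19
M: M0=0, M1=34/19, M2=13/38, M3=0
seg 0: a=0, c=M0/2=0, d=(M1−M0)/(6·2)=17/114, b=Δ0−h0·(2M0+M1)/6=-148/57
seg 1: a=-4, c=M1/2=17/19, d=(M2−M1)/(6·2)=-55/456, b=Δ1−h1·(2M1+M2)/6=-46/57
seg 2: a=-3, c=M2/2=13/76, d=(M3−M2)/(6·3)=-13/684, b=Δ2−h2·(2M2+M3)/6=151/114
t_q=1 → seg 0, τ=1; S=0+-148/57·τ+0·τ²+17/114·τ³=-93/38

  seg 0: a=0 b=-148/57 c=0 d=17/114
  seg 1: a=-4 b=-46/57 c=17/19 d=-55/456
  seg 2: a=-3 b=151/114 c=13/76 d=-13/684
S(1) = -93/38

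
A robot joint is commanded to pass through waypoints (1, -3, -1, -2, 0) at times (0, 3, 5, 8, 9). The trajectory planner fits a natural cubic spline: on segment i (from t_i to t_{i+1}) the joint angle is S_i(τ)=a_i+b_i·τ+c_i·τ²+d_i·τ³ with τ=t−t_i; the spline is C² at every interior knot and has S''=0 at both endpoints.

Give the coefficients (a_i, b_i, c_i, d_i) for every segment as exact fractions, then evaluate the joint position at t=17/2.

Δ: Δ0=-4/3, Δ1=1, Δ2=-1/3, Δ3=2
row 1: diag=10, rhs=14; c'=1/5, d'=7/5
row 2: denom=10−2·1/5=48/5; d'=(-8−2·7/5)/(48/5)=-9/8
row 3: denom=8−3·5/16=113/16; d'=(14−3·-9/8)/(113/16)=278/113
back: M3=278/113
back: M2=-9/8−5/16·278/113=-214/113
back: M1=7/5−1/5·-214/113=201/113
M: M0=0, M1=201/113, M2=-214/113, M3=278/113, M4=0
seg 0: a=1, c=M0/2=0, d=(M1−M0)/(6·3)=67/678, b=Δ0−h0·(2M0+M1)/6=-1507/678
seg 1: a=-3, c=M1/2=201/226, d=(M2−M1)/(6·2)=-415/1356, b=Δ1−h1·(2M1+M2)/6=151/339
seg 2: a=-1, c=M2/2=-107/113, d=(M3−M2)/(6·3)=82/339, b=Δ2−h2·(2M2+M3)/6=112/339
seg 3: a=-2, c=M3/2=139/113, d=(M4−M3)/(6·1)=-139/339, b=Δ3−h3·(2M3+M4)/6=400/339
t_q=17/2 → seg 3, τ=1/2; S=-2+400/339·τ+139/113·τ²+-139/339·τ³=-1043/904

  seg 0: a=1 b=-1507/678 c=0 d=67/678
  seg 1: a=-3 b=151/339 c=201/226 d=-415/1356
  seg 2: a=-1 b=112/339 c=-107/113 d=82/339
  seg 3: a=-2 b=400/339 c=139/113 d=-139/339
S(17/2) = -1043/904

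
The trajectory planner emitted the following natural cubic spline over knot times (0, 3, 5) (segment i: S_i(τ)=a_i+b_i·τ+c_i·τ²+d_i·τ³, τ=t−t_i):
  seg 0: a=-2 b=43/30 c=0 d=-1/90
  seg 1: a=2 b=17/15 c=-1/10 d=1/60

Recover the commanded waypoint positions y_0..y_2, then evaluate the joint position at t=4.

y_0 = S_0(0) = a_0 = -2
y_1 = S_1(0) = a_1 = 2
y_2 = S_1(2) = 4
t_q=4 is in segment 1 (τ=1); S_1(τ)=61/20

y_0=-2 y_1=2 y_2=4
S(4) = 61/20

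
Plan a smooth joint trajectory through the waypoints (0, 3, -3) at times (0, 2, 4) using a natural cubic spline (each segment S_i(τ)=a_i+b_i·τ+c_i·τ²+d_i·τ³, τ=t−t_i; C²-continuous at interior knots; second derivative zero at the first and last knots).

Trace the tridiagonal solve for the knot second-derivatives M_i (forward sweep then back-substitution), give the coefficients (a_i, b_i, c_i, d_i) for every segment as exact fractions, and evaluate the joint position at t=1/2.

Δ: Δ0=3/2, Δ1=-3
row 1: diag=8, rhs=-27; c'=1/4, d'=-27/8
back: M1=-27/8
M: M0=0, M1=-27/8, M2=0
seg 0: a=0, c=M0/2=0, d=(M1−M0)/(6·2)=-9/32, b=Δ0−h0·(2M0+M1)/6=21/8
seg 1: a=3, c=M1/2=-27/16, d=(M2−M1)/(6·2)=9/32, b=Δ1−h1·(2M1+M2)/6=-3/4
t_q=1/2 → seg 0, τ=1/2; S=0+21/8·τ+0·τ²+-9/32·τ³=327/256

  seg 0: a=0 b=21/8 c=0 d=-9/32
  seg 1: a=3 b=-3/4 c=-27/16 d=9/32
S(1/2) = 327/256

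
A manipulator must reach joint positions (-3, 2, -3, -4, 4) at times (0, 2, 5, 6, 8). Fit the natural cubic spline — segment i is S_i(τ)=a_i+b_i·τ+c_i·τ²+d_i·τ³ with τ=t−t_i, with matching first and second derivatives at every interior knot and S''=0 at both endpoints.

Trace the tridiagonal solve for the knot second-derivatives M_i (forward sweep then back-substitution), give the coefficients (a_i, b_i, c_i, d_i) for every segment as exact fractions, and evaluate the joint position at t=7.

  seg 0: a=-3 b=329/96 c=0 d=-89/384
  seg 1: a=2 b=31/48 c=-89/64 d=119/576
  seg 2: a=-3 b=-407/192 c=15/32 d=125/192
  seg 3: a=-4 b=37/48 c=155/64 d=-155/384
S(7) = -155/128

Δ: Δ0=5/2, Δ1=-5/3, Δ2=-1, Δ3=4
row 1: diag=10, rhs=-25; c'=3/10, d'=-5/2
row 2: denom=8−3·3/10=71/10; d'=(4−3·-5/2)/(71/10)=115/71
row 3: denom=6−1·10/71=416/71; d'=(30−1·115/71)/(416/71)=155/32
back: M3=155/32
back: M2=115/71−10/71·155/32=15/16
back: M1=-5/2−3/10·15/16=-89/32
M: M0=0, M1=-89/32, M2=15/16, M3=155/32, M4=0
seg 0: a=-3, c=M0/2=0, d=(M1−M0)/(6·2)=-89/384, b=Δ0−h0·(2M0+M1)/6=329/96
seg 1: a=2, c=M1/2=-89/64, d=(M2−M1)/(6·3)=119/576, b=Δ1−h1·(2M1+M2)/6=31/48
seg 2: a=-3, c=M2/2=15/32, d=(M3−M2)/(6·1)=125/192, b=Δ2−h2·(2M2+M3)/6=-407/192
seg 3: a=-4, c=M3/2=155/64, d=(M4−M3)/(6·2)=-155/384, b=Δ3−h3·(2M3+M4)/6=37/48
t_q=7 → seg 3, τ=1; S=-4+37/48·τ+155/64·τ²+-155/384·τ³=-155/128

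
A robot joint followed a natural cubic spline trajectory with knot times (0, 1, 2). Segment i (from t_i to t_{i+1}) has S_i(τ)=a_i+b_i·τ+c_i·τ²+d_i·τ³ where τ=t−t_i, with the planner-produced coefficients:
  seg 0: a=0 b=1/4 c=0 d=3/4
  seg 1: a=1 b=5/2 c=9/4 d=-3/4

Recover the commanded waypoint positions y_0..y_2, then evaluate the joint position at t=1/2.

y_0 = S_0(0) = a_0 = 0
y_1 = S_1(0) = a_1 = 1
y_2 = S_1(1) = 5
t_q=1/2 is in segment 0 (τ=1/2); S_0(τ)=7/32

y_0=0 y_1=1 y_2=5
S(1/2) = 7/32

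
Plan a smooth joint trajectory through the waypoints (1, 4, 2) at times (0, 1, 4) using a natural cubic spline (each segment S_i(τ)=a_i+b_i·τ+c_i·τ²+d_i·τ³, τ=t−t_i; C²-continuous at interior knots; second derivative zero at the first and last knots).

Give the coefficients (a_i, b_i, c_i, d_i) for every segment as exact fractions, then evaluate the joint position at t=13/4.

  seg 0: a=1 b=83/24 c=0 d=-11/24
  seg 1: a=4 b=25/12 c=-11/8 d=11/72
S(13/4) = 1775/512

Δ: Δ0=3, Δ1=-2/3
row 1: diag=8, rhs=-22; c'=3/8, d'=-11/4
back: M1=-11/4
M: M0=0, M1=-11/4, M2=0
seg 0: a=1, c=M0/2=0, d=(M1−M0)/(6·1)=-11/24, b=Δ0−h0·(2M0+M1)/6=83/24
seg 1: a=4, c=M1/2=-11/8, d=(M2−M1)/(6·3)=11/72, b=Δ1−h1·(2M1+M2)/6=25/12
t_q=13/4 → seg 1, τ=9/4; S=4+25/12·τ+-11/8·τ²+11/72·τ³=1775/512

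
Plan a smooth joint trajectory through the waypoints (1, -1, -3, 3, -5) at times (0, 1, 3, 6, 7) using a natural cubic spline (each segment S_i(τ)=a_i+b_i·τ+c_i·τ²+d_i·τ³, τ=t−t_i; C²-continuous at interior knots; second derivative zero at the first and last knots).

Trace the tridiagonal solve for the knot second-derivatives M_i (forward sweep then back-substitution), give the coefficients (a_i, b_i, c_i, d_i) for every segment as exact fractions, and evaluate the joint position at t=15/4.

  seg 0: a=1 b=-751/394 c=0 d=-37/394
  seg 1: a=-1 b=-431/197 c=-111/394 d=345/788
  seg 2: a=-3 b=382/197 c=462/197 d=-458/591
  seg 3: a=3 b=-968/197 c=-912/197 d=304/197
S(15/4) = -3489/6304

Δ: Δ0=-2, Δ1=-1, Δ2=2, Δ3=-8
row 1: diag=6, rhs=6; c'=1/3, d'=1
row 2: denom=10−2·1/3=28/3; d'=(18−2·1)/(28/3)=12/7
row 3: denom=8−3·9/28=197/28; d'=(-60−3·12/7)/(197/28)=-1824/197
back: M3=-1824/197
back: M2=12/7−9/28·-1824/197=924/197
back: M1=1−1/3·924/197=-111/197
M: M0=0, M1=-111/197, M2=924/197, M3=-1824/197, M4=0
seg 0: a=1, c=M0/2=0, d=(M1−M0)/(6·1)=-37/394, b=Δ0−h0·(2M0+M1)/6=-751/394
seg 1: a=-1, c=M1/2=-111/394, d=(M2−M1)/(6·2)=345/788, b=Δ1−h1·(2M1+M2)/6=-431/197
seg 2: a=-3, c=M2/2=462/197, d=(M3−M2)/(6·3)=-458/591, b=Δ2−h2·(2M2+M3)/6=382/197
seg 3: a=3, c=M3/2=-912/197, d=(M4−M3)/(6·1)=304/197, b=Δ3−h3·(2M3+M4)/6=-968/197
t_q=15/4 → seg 2, τ=3/4; S=-3+382/197·τ+462/197·τ²+-458/591·τ³=-3489/6304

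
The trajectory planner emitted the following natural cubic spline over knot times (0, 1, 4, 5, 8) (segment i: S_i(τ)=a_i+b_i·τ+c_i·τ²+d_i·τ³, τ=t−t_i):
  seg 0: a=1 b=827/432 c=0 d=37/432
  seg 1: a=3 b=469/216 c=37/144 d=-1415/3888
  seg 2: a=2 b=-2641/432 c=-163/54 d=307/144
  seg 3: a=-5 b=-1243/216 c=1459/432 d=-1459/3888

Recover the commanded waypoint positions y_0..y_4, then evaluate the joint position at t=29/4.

y_0 = S_0(0) = a_0 = 1
y_1 = S_1(0) = a_1 = 3
y_2 = S_2(0) = a_2 = 2
y_3 = S_3(0) = a_3 = -5
y_4 = S_3(3) = -2
t_q=29/4 is in segment 3 (τ=9/4); S_3(τ)=-15743/3072

y_0=1 y_1=3 y_2=2 y_3=-5 y_4=-2
S(29/4) = -15743/3072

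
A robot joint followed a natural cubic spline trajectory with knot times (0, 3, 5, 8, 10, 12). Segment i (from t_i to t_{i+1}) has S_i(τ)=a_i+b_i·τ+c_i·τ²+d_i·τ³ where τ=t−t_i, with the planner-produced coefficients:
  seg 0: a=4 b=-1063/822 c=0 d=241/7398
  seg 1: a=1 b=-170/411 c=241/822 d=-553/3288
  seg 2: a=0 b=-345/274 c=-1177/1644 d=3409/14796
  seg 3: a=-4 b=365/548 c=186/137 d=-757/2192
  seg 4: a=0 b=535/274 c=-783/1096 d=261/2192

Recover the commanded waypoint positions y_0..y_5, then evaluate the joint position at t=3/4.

y_0=4 y_1=1 y_2=0 y_3=-4 y_4=0 y_5=2
S(3/4) = 53377/17536

y_0 = S_0(0) = a_0 = 4
y_1 = S_1(0) = a_1 = 1
y_2 = S_2(0) = a_2 = 0
y_3 = S_3(0) = a_3 = -4
y_4 = S_4(0) = a_4 = 0
y_5 = S_4(2) = 2
t_q=3/4 is in segment 0 (τ=3/4); S_0(τ)=53377/17536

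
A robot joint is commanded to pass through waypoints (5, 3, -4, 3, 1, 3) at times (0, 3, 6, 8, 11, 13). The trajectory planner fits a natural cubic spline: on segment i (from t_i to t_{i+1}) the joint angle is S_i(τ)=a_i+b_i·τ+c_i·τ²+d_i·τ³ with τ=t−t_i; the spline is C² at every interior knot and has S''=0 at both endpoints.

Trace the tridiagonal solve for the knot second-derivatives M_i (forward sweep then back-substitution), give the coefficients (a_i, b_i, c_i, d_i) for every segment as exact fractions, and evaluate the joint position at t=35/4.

  seg 0: a=5 b=2369/6414 c=0 d=-2215/19242
  seg 1: a=3 b=-8783/3207 c=-2215/2138 d=22535/57726
  seg 2: a=-4 b=10169/6414 c=7945/3207 d=-1625/2138
  seg 3: a=3 b=15229/6414 c=-6680/3207 d=20575/57726
  seg 4: a=1 b=-1603/3207 c=2405/2138 d=-2405/12828
S(35/4) = 514415/136832

Δ: Δ0=-2/3, Δ1=-7/3, Δ2=7/2, Δ3=-2/3, Δ4=1
row 1: diag=12, rhs=-10; c'=1/4, d'=-5/6
row 2: denom=10−3·1/4=37/4; d'=(35−3·-5/6)/(37/4)=150/37
row 3: denom=10−2·8/37=354/37; d'=(-25−2·150/37)/(354/37)=-1225/354
row 4: denom=10−3·37/118=1069/118; d'=(10−3·-1225/354)/(1069/118)=2405/1069
back: M4=2405/1069
back: M3=-1225/354−37/118·2405/1069=-13360/3207
back: M2=150/37−8/37·-13360/3207=15890/3207
back: M1=-5/6−1/4·15890/3207=-2215/1069
M: M0=0, M1=-2215/1069, M2=15890/3207, M3=-13360/3207, M4=2405/1069, M5=0
seg 0: a=5, c=M0/2=0, d=(M1−M0)/(6·3)=-2215/19242, b=Δ0−h0·(2M0+M1)/6=2369/6414
seg 1: a=3, c=M1/2=-2215/2138, d=(M2−M1)/(6·3)=22535/57726, b=Δ1−h1·(2M1+M2)/6=-8783/3207
seg 2: a=-4, c=M2/2=7945/3207, d=(M3−M2)/(6·2)=-1625/2138, b=Δ2−h2·(2M2+M3)/6=10169/6414
seg 3: a=3, c=M3/2=-6680/3207, d=(M4−M3)/(6·3)=20575/57726, b=Δ3−h3·(2M3+M4)/6=15229/6414
seg 4: a=1, c=M4/2=2405/2138, d=(M5−M4)/(6·2)=-2405/12828, b=Δ4−h4·(2M4+M5)/6=-1603/3207
t_q=35/4 → seg 3, τ=3/4; S=3+15229/6414·τ+-6680/3207·τ²+20575/57726·τ³=514415/136832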